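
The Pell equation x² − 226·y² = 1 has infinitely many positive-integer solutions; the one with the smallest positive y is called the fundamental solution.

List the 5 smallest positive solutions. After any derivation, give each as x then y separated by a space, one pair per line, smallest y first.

451 30
406801 27060
366934051 24408090
330974107201 22016070120
298538277761251 19858470840150

√226 = [15; 30, …], period ℓ=1 (odd) → k=1
k=0  a_k=15  p_k/q_k = 15/1
k=1  a_k=30  p_k/q_k = 451/30
→ (451, 30).  Check: 451²=203401, 226·30²=203400, difference 1.
n=2: (451,30)∘(451,30) = (451·451+226·30·30, 451·30+30·451) = (406801,27060)
n=3: (406801,27060)∘(451,30) = (451·406801+226·30·27060, 451·27060+30·406801) = (366934051,24408090)
n=4: (366934051,24408090)∘(451,30) = (451·366934051+226·30·24408090, 451·24408090+30·366934051) = (330974107201,22016070120)
n=5: (330974107201,22016070120)∘(451,30) = (451·330974107201+226·30·22016070120, 451·22016070120+30·330974107201) = (298538277761251,19858470840150)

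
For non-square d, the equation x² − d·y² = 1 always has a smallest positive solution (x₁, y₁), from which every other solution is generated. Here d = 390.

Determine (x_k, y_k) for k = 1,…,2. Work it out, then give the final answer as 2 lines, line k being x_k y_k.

79 4
12481 632

√390 = [19; 1,2,1,38, …], period ℓ=4 (even) → k=3
i=0: a=19 ⇒ p=19, q=1
i=1: a=1 ⇒ p=20, q=1
i=2: a=2 ⇒ p=59, q=3
i=3: a=1 ⇒ p=79, q=4
(x₁, y₁) = (79, 4);  79² − 390·4² = 1 ✓
(x_2, y_2) = (79·79 + 390·4·4, 79·4 + 4·79) = (12481, 632)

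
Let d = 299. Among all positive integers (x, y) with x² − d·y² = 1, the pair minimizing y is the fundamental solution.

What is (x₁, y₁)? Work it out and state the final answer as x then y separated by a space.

[17; 3,2,3,34] for √299; ℓ=4 ⇒ convergent index 3
i=0: a=17 ⇒ p=17, q=1
…
i=2: a=2 ⇒ p=121, q=7
i=3: a=3 ⇒ p=415, q=24
→ (415, 24).  Check: 415²=172225, 299·24²=172224, difference 1.

415 24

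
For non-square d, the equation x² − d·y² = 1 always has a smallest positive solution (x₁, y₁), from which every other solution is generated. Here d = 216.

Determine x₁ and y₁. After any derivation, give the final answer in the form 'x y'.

[14; 1,2,3,2,1,28] for √216; ℓ=6 ⇒ convergent index 5
step 0: (14, 1)  from 14·(1,0) + (0,1)
step 1: (15, 1)  from 1·(14,1) + (1,0)
step 2: (44, 3)  from 2·(15,1) + (14,1)
step 3: (147, 10)  from 3·(44,3) + (15,1)
step 4: (338, 23)  from 2·(147,10) + (44,3)
step 5: (485, 33)  from 1·(338,23) + (147,10)
→ (485, 33).  Check: 485²=235225, 216·33²=235224, difference 1.

485 33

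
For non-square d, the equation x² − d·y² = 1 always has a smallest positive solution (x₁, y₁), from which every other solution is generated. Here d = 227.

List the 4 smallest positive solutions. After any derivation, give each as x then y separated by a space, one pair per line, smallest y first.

√227 → a₀=15, period (15,30); ℓ=2 even so k=1
k=0  a_k=15  p_k/q_k = 15/1
k=1  a_k=15  p_k/q_k = 226/15
(x₁, y₁) = (226, 15);  226² − 227·15² = 1 ✓
(x_2, y_2) = (226·226 + 227·15·15, 226·15 + 15·226) = (102151, 6780)
(x_3, y_3) = (226·102151 + 227·15·6780, 226·6780 + 15·102151) = (46172026, 3064545)
(x_4, y_4) = (226·46172026 + 227·15·3064545, 226·3064545 + 15·46172026) = (20869653601, 1385167560)

226 15
102151 6780
46172026 3064545
20869653601 1385167560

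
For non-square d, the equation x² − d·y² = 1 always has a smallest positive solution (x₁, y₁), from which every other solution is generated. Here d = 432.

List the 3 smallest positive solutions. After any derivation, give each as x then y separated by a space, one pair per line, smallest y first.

1351 65
3650401 175630
9863382151 474552195

√432 = [20; 1,3,1,1,1,3,1,40, …], period ℓ=8 (even) → k=7
step 0: (20, 1)  from 20·(1,0) + (0,1)
step 1: (21, 1)  from 1·(20,1) + (1,0)
step 2: (83, 4)  from 3·(21,1) + (20,1)
…
step 6: (1060, 51)  from 3·(291,14) + (187,9)
step 7: (1351, 65)  from 1·(1060,51) + (291,14)
→ (1351, 65).  Check: 1351²=1825201, 432·65²=1825200, difference 1.
n=2: (1351,65)∘(1351,65) = (1351·1351+432·65·65, 1351·65+65·1351) = (3650401,175630)
n=3: (3650401,175630)∘(1351,65) = (1351·3650401+432·65·175630, 1351·175630+65·3650401) = (9863382151,474552195)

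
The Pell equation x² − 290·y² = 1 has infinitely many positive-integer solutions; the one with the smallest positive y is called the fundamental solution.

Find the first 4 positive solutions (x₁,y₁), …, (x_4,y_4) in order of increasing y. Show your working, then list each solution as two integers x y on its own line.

√290 → a₀=17, period (34); ℓ=1 odd so k=1
k=0  a_k=17  p_k/q_k = 17/1
k=1  a_k=34  p_k/q_k = 579/34
fundamental: x₁=579, y₁=34  (since 335241 − 290·1156 = 1)
(x_2, y_2) = (579·579 + 290·34·34, 579·34 + 34·579) = (670481, 39372)
(x_3, y_3) = (579·670481 + 290·34·39372, 579·39372 + 34·670481) = (776416419, 45592742)
(x_4, y_4) = (579·776416419 + 290·34·45592742, 579·45592742 + 34·776416419) = (899089542721, 52796355864)

579 34
670481 39372
776416419 45592742
899089542721 52796355864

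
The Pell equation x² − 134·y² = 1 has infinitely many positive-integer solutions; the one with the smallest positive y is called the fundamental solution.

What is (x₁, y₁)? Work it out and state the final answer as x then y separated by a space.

145925 12606

√134 = [11; 1,1,2,1,3,…,1,1,22, …], period ℓ=14 (even) → k=13
i=0: a=11 ⇒ p=11, q=1
i=1: a=1 ⇒ p=12, q=1
i=2: a=1 ⇒ p=23, q=2
i=3: a=2 ⇒ p=58, q=5
i=4: a=1 ⇒ p=81, q=7
i=5: a=3 ⇒ p=301, q=26
i=6: a=1 ⇒ p=382, q=33
i=7: a=10 ⇒ p=4121, q=356
…
i=10: a=1 ⇒ p=22133, q=1912
i=11: a=2 ⇒ p=61896, q=5347
i=12: a=1 ⇒ p=84029, q=7259
i=13: a=1 ⇒ p=145925, q=12606
→ (145925, 12606).  Check: 145925²=21294105625, 134·12606²=21294105624, difference 1.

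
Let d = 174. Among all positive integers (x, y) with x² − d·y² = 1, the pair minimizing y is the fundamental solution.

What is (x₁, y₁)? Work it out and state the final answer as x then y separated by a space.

1451 110

[13; 5,4,5,26] for √174; ℓ=4 ⇒ convergent index 3
step 0: (13, 1)  from 13·(1,0) + (0,1)
…
step 2: (277, 21)  from 4·(66,5) + (13,1)
step 3: (1451, 110)  from 5·(277,21) + (66,5)
→ (1451, 110).  Check: 1451²=2105401, 174·110²=2105400, difference 1.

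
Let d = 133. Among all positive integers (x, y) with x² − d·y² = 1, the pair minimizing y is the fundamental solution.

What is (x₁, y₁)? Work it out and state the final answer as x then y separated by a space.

2588599 224460

[11; 1,1,7,5,1,…,1,1,22] for √133; ℓ=16 ⇒ convergent index 15
a_0=11:  p_0=11·1+0=11,  q_0=11·0+1=1
…
a_2=1:  p_2=1·12+11=23,  q_2=1·1+1=2
a_3=7:  p_3=7·23+12=173,  q_3=7·2+1=15
…
a_10=1:  p_10=1·10979+7969=18948,  q_10=1·952+691=1643
…
a_12=5:  p_12=5·29927+18948=168583,  q_12=5·2595+1643=14618
a_13=7:  p_13=7·168583+29927=1210008,  q_13=7·14618+2595=104921
a_14=1:  p_14=1·1210008+168583=1378591,  q_14=1·104921+14618=119539
a_15=1:  p_15=1·1378591+1210008=2588599,  q_15=1·119539+104921=224460
(x₁, y₁) = (2588599, 224460);  2588599² − 133·224460² = 1 ✓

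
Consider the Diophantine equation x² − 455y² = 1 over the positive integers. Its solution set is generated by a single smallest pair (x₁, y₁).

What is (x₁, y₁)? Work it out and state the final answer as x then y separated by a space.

√455 = [21; 3,42, …], period ℓ=2 (even) → k=1
i=0: a=21 ⇒ p=21, q=1
i=1: a=3 ⇒ p=64, q=3
(x₁, y₁) = (64, 3);  64² − 455·3² = 1 ✓

64 3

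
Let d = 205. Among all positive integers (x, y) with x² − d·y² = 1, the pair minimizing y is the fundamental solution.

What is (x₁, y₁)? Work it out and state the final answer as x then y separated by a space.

[14; 3,6,1,4,1,6,3,28] for √205; ℓ=8 ⇒ convergent index 7
a_0=14:  p_0=14·1+0=14,  q_0=14·0+1=1
…
a_4=4:  p_4=4·315+272=1532,  q_4=4·22+19=107
…
a_6=6:  p_6=6·1847+1532=12614,  q_6=6·129+107=881
a_7=3:  p_7=3·12614+1847=39689,  q_7=3·881+129=2772
→ (39689, 2772).  Check: 39689²=1575216721, 205·2772²=1575216720, difference 1.

39689 2772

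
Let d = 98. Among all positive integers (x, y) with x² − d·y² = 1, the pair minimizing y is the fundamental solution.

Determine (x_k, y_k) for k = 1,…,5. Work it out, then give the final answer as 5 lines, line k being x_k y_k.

99 10
19601 1980
3880899 392030
768398401 77619960
152139002499 15368360050

d=98: √d = [9; 1,8,1,18] (ℓ=4, even), read p_3/q_3
k=0  a_k=9  p_k/q_k = 9/1
…
k=2  a_k=8  p_k/q_k = 89/9
k=3  a_k=1  p_k/q_k = 99/10
(x₁, y₁) = (99, 10);  99² − 98·10² = 1 ✓
k=2:  x_2 = 99·99+98·10·10 = 19601,  y_2 = 99·10+10·99 = 1980
k=3:  x_3 = 99·19601+98·10·1980 = 3880899,  y_3 = 99·1980+10·19601 = 392030
k=4:  x_4 = 99·3880899+98·10·392030 = 768398401,  y_4 = 99·392030+10·3880899 = 77619960
k=5:  x_5 = 99·768398401+98·10·77619960 = 152139002499,  y_5 = 99·77619960+10·768398401 = 15368360050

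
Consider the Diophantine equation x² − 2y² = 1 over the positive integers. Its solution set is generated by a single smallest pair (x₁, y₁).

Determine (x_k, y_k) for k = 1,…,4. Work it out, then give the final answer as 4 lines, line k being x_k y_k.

√2 = [1; 2, …], period ℓ=1 (odd) → k=1
a_0=1:  p_0=1·1+0=1,  q_0=1·0+1=1
a_1=2:  p_1=2·1+1=3,  q_1=2·1+0=2
(x₁, y₁) = (3, 2);  3² − 2·2² = 1 ✓
(3+2√2)^2 = 17 + 12√2
(3+2√2)^3 = 99 + 70√2
(3+2√2)^4 = 577 + 408√2

3 2
17 12
99 70
577 408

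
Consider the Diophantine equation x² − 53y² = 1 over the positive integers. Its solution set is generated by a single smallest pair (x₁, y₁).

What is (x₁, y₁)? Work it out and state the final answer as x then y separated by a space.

66249 9100

d=53: √d = [7; 3,1,1,3,14] (ℓ=5, odd), read p_9/q_9
i=0: a=7 ⇒ p=7, q=1
i=1: a=3 ⇒ p=22, q=3
i=2: a=1 ⇒ p=29, q=4
i=3: a=1 ⇒ p=51, q=7
i=4: a=3 ⇒ p=182, q=25
…
i=6: a=3 ⇒ p=7979, q=1096
…
i=8: a=1 ⇒ p=18557, q=2549
i=9: a=3 ⇒ p=66249, q=9100
(x₁, y₁) = (66249, 9100);  66249² − 53·9100² = 1 ✓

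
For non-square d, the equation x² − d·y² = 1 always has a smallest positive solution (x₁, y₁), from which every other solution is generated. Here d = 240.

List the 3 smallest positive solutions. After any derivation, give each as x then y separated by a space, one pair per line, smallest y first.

d=240: √d = [15; 2,30] (ℓ=2, even), read p_1/q_1
step 0: (15, 1)  from 15·(1,0) + (0,1)
step 1: (31, 2)  from 2·(15,1) + (1,0)
→ (31, 2).  Check: 31²=961, 240·2²=960, difference 1.
k=2:  x_2 = 31·31+240·2·2 = 1921,  y_2 = 31·2+2·31 = 124
k=3:  x_3 = 31·1921+240·2·124 = 119071,  y_3 = 31·124+2·1921 = 7686

31 2
1921 124
119071 7686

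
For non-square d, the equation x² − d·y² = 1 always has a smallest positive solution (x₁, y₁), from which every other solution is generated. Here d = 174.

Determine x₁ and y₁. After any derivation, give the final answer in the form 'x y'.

1451 110

[13; 5,4,5,26] for √174; ℓ=4 ⇒ convergent index 3
k=0  a_k=13  p_k/q_k = 13/1
k=1  a_k=5  p_k/q_k = 66/5
k=2  a_k=4  p_k/q_k = 277/21
k=3  a_k=5  p_k/q_k = 1451/110
→ (1451, 110).  Check: 1451²=2105401, 174·110²=2105400, difference 1.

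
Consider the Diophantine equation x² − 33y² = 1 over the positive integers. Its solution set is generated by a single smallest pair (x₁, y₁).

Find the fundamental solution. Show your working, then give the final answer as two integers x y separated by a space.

√33 = [5; 1,2,1,10, …], period ℓ=4 (even) → k=3
step 0: (5, 1)  from 5·(1,0) + (0,1)
…
step 2: (17, 3)  from 2·(6,1) + (5,1)
step 3: (23, 4)  from 1·(17,3) + (6,1)
fundamental: x₁=23, y₁=4  (since 529 − 33·16 = 1)

23 4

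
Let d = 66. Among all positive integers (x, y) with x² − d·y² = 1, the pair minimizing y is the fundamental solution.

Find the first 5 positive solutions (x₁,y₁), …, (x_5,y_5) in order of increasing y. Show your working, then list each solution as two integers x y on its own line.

65 8
8449 1040
1098305 135192
142771201 17573920
18559157825 2284474408

√66 = [8; 8,16, …], period ℓ=2 (even) → k=1
step 0: (8, 1)  from 8·(1,0) + (0,1)
step 1: (65, 8)  from 8·(8,1) + (1,0)
fundamental: x₁=65, y₁=8  (since 4225 − 66·64 = 1)
(65+8√66)^2 = 8449 + 1040√66
(65+8√66)^3 = 1098305 + 135192√66
(65+8√66)^4 = 142771201 + 17573920√66
(65+8√66)^5 = 18559157825 + 2284474408√66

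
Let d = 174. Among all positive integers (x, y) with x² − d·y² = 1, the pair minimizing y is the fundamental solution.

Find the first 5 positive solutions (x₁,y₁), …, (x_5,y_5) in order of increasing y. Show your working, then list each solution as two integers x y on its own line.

1451 110
4210801 319220
12219743051 926376330
35461690123201 2688343790440
102909812517786251 7801572753480550

√174 = [13; 5,4,5,26, …], period ℓ=4 (even) → k=3
k=0  a_k=13  p_k/q_k = 13/1
…
k=2  a_k=4  p_k/q_k = 277/21
k=3  a_k=5  p_k/q_k = 1451/110
→ (1451, 110).  Check: 1451²=2105401, 174·110²=2105400, difference 1.
k=2:  x_2 = 1451·1451+174·110·110 = 4210801,  y_2 = 1451·110+110·1451 = 319220
k=3:  x_3 = 1451·4210801+174·110·319220 = 12219743051,  y_3 = 1451·319220+110·4210801 = 926376330
k=4:  x_4 = 1451·12219743051+174·110·926376330 = 35461690123201,  y_4 = 1451·926376330+110·12219743051 = 2688343790440
k=5:  x_5 = 1451·35461690123201+174·110·2688343790440 = 102909812517786251,  y_5 = 1451·2688343790440+110·35461690123201 = 7801572753480550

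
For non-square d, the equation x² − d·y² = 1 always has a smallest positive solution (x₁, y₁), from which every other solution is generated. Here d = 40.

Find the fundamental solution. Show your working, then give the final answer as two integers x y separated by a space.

√40 → a₀=6, period (3,12); ℓ=2 even so k=1
k=0  a_k=6  p_k/q_k = 6/1
k=1  a_k=3  p_k/q_k = 19/3
(x₁, y₁) = (19, 3);  19² − 40·3² = 1 ✓

19 3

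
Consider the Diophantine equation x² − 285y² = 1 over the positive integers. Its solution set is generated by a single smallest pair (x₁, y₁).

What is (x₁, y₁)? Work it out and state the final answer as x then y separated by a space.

√285 = [16; 1,7,2,7,1,32, …], period ℓ=6 (even) → k=5
i=0: a=16 ⇒ p=16, q=1
…
i=2: a=7 ⇒ p=135, q=8
…
i=4: a=7 ⇒ p=2144, q=127
i=5: a=1 ⇒ p=2431, q=144
(x₁, y₁) = (2431, 144);  2431² − 285·144² = 1 ✓

2431 144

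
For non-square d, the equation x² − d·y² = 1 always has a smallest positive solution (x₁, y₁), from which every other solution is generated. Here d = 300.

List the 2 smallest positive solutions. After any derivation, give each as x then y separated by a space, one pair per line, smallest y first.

1351 78
3650401 210756

[17; 3,8,3,34] for √300; ℓ=4 ⇒ convergent index 3
k=0  a_k=17  p_k/q_k = 17/1
…
k=2  a_k=8  p_k/q_k = 433/25
k=3  a_k=3  p_k/q_k = 1351/78
→ (1351, 78).  Check: 1351²=1825201, 300·78²=1825200, difference 1.
n=2: (1351,78)∘(1351,78) = (1351·1351+300·78·78, 1351·78+78·1351) = (3650401,210756)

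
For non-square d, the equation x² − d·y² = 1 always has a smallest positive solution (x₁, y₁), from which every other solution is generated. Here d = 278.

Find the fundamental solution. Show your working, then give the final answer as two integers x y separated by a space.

d=278: √d = [16; 1,2,16,2,1,32] (ℓ=6, even), read p_5/q_5
step 0: (16, 1)  from 16·(1,0) + (0,1)
step 1: (17, 1)  from 1·(16,1) + (1,0)
step 2: (50, 3)  from 2·(17,1) + (16,1)
…
step 4: (1684, 101)  from 2·(817,49) + (50,3)
step 5: (2501, 150)  from 1·(1684,101) + (817,49)
(x₁, y₁) = (2501, 150);  2501² − 278·150² = 1 ✓

2501 150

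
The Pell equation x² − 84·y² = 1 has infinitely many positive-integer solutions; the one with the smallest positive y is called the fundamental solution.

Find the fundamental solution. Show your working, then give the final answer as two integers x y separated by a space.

55 6

√84 = [9; 6,18, …], period ℓ=2 (even) → k=1
a_0=9:  p_0=9·1+0=9,  q_0=9·0+1=1
a_1=6:  p_1=6·9+1=55,  q_1=6·1+0=6
fundamental: x₁=55, y₁=6  (since 3025 − 84·36 = 1)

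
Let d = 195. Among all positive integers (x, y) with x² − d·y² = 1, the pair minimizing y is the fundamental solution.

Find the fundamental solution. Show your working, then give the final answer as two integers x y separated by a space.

√195 = [13; 1,26, …], period ℓ=2 (even) → k=1
a_0=13:  p_0=13·1+0=13,  q_0=13·0+1=1
a_1=1:  p_1=1·13+1=14,  q_1=1·1+0=1
→ (14, 1).  Check: 14²=196, 195·1²=195, difference 1.

14 1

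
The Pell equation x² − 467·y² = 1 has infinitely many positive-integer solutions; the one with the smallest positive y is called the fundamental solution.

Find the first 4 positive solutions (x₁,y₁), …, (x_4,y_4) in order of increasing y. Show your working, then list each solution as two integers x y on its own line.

1625626 75225
5285319783751 244575431700
17183906517558380626 795176361465413175
55869210433019434807260001 2585318735566902940613400

√467 → a₀=21, period (1,1,1,1,3,…,1,1,42); ℓ=14 even so k=13
step 0: (21, 1)  from 21·(1,0) + (0,1)
step 1: (22, 1)  from 1·(21,1) + (1,0)
…
step 3: (65, 3)  from 1·(43,2) + (22,1)
…
step 5: (389, 18)  from 3·(108,5) + (65,3)
step 6: (1275, 59)  from 3·(389,18) + (108,5)
…
step 8: (82767, 3830)  from 3·(27164,1257) + (1275,59)
step 9: (275465, 12747)  from 3·(82767,3830) + (27164,1257)
…
step 12: (991929, 45901)  from 1·(633697,29324) + (358232,16577)
step 13: (1625626, 75225)  from 1·(991929,45901) + (633697,29324)
(x₁, y₁) = (1625626, 75225);  1625626² − 467·75225² = 1 ✓
(x_2, y_2) = (1625626·1625626 + 467·75225·75225, 1625626·75225 + 75225·1625626) = (5285319783751, 244575431700)
(x_3, y_3) = (1625626·5285319783751 + 467·75225·244575431700, 1625626·244575431700 + 75225·5285319783751) = (17183906517558380626, 795176361465413175)
(x_4, y_4) = (1625626·17183906517558380626 + 467·75225·795176361465413175, 1625626·795176361465413175 + 75225·17183906517558380626) = (55869210433019434807260001, 2585318735566902940613400)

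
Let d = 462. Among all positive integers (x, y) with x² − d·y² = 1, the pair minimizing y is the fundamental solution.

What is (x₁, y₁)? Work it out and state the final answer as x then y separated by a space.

43 2

[21; 2,42] for √462; ℓ=2 ⇒ convergent index 1
k=0  a_k=21  p_k/q_k = 21/1
k=1  a_k=2  p_k/q_k = 43/2
fundamental: x₁=43, y₁=2  (since 1849 − 462·4 = 1)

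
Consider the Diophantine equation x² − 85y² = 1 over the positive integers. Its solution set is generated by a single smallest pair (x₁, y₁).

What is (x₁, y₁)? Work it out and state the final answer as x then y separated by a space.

d=85: √d = [9; 4,1,1,4,18] (ℓ=5, odd), read p_9/q_9
i=0: a=9 ⇒ p=9, q=1
i=1: a=4 ⇒ p=37, q=4
i=2: a=1 ⇒ p=46, q=5
i=3: a=1 ⇒ p=83, q=9
…
i=5: a=18 ⇒ p=6887, q=747
…
i=7: a=1 ⇒ p=34813, q=3776
i=8: a=1 ⇒ p=62739, q=6805
i=9: a=4 ⇒ p=285769, q=30996
fundamental: x₁=285769, y₁=30996  (since 81663921361 − 85·960752016 = 1)

285769 30996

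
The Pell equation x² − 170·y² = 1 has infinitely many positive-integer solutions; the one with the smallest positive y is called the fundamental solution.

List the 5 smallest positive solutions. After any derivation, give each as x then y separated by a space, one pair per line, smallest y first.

339 26
229841 17628
155831859 11951758
105653770561 8103274296
71633100608499 5494008020930

√170 → a₀=13, period (26); ℓ=1 odd so k=1
a_0=13:  p_0=13·1+0=13,  q_0=13·0+1=1
a_1=26:  p_1=26·13+1=339,  q_1=26·1+0=26
(x₁, y₁) = (339, 26);  339² − 170·26² = 1 ✓
(x_2, y_2) = (339·339 + 170·26·26, 339·26 + 26·339) = (229841, 17628)
(x_3, y_3) = (339·229841 + 170·26·17628, 339·17628 + 26·229841) = (155831859, 11951758)
(x_4, y_4) = (339·155831859 + 170·26·11951758, 339·11951758 + 26·155831859) = (105653770561, 8103274296)
(x_5, y_5) = (339·105653770561 + 170·26·8103274296, 339·8103274296 + 26·105653770561) = (71633100608499, 5494008020930)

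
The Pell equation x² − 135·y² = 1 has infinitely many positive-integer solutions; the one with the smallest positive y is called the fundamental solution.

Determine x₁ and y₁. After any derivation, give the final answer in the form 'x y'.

244 21

√135 = [11; 1,1,1,1,1,1,1,22, …], period ℓ=8 (even) → k=7
a_0=11:  p_0=11·1+0=11,  q_0=11·0+1=1
a_1=1:  p_1=1·11+1=12,  q_1=1·1+0=1
a_2=1:  p_2=1·12+11=23,  q_2=1·1+1=2
a_3=1:  p_3=1·23+12=35,  q_3=1·2+1=3
a_4=1:  p_4=1·35+23=58,  q_4=1·3+2=5
a_5=1:  p_5=1·58+35=93,  q_5=1·5+3=8
a_6=1:  p_6=1·93+58=151,  q_6=1·8+5=13
a_7=1:  p_7=1·151+93=244,  q_7=1·13+8=21
fundamental: x₁=244, y₁=21  (since 59536 − 135·441 = 1)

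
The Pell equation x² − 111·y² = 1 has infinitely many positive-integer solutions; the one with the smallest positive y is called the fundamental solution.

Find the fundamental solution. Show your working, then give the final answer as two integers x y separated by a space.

d=111: √d = [10; 1,1,6,1,1,20] (ℓ=6, even), read p_5/q_5
i=0: a=10 ⇒ p=10, q=1
…
i=2: a=1 ⇒ p=21, q=2
i=3: a=6 ⇒ p=137, q=13
i=4: a=1 ⇒ p=158, q=15
i=5: a=1 ⇒ p=295, q=28
(x₁, y₁) = (295, 28);  295² − 111·28² = 1 ✓

295 28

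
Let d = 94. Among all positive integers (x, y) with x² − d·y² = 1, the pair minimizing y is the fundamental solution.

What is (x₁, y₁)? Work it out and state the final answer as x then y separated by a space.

2143295 221064

[9; 1,2,3,1,1,…,2,1,18] for √94; ℓ=16 ⇒ convergent index 15
a_0=9:  p_0=9·1+0=9,  q_0=9·0+1=1
a_1=1:  p_1=1·9+1=10,  q_1=1·1+0=1
…
a_3=3:  p_3=3·29+10=97,  q_3=3·3+1=10
…
a_11=1:  p_11=1·85038+14417=99455,  q_11=1·8771+1487=10258
…
a_14=2:  p_14=2·652934+184493=1490361,  q_14=2·67345+19029=153719
a_15=1:  p_15=1·1490361+652934=2143295,  q_15=1·153719+67345=221064
→ (2143295, 221064).  Check: 2143295²=4593713457025, 94·221064²=4593713457024, difference 1.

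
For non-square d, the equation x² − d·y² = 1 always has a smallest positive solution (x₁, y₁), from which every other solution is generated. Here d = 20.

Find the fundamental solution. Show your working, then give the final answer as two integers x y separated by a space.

[4; 2,8] for √20; ℓ=2 ⇒ convergent index 1
i=0: a=4 ⇒ p=4, q=1
i=1: a=2 ⇒ p=9, q=2
→ (9, 2).  Check: 9²=81, 20·2²=80, difference 1.

9 2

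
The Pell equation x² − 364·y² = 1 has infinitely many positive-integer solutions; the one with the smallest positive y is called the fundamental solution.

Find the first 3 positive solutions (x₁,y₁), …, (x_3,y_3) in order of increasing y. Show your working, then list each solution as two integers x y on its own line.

4954951 259710
49103078824801 2573700648420
486606699052048124551 25505121203178395130

√364 = [19; 12,1,2,3,1,8,1,3,2,1,12,38, …], period ℓ=12 (even) → k=11
i=0: a=19 ⇒ p=19, q=1
…
i=5: a=1 ⇒ p=3148, q=165
…
i=10: a=1 ⇒ p=390371, q=20461
i=11: a=12 ⇒ p=4954951, q=259710
(x₁, y₁) = (4954951, 259710);  4954951² − 364·259710² = 1 ✓
n=2: (4954951,259710)∘(4954951,259710) = (4954951·4954951+364·259710·259710, 4954951·259710+259710·4954951) = (49103078824801,2573700648420)
n=3: (49103078824801,2573700648420)∘(4954951,259710) = (4954951·49103078824801+364·259710·2573700648420, 4954951·2573700648420+259710·49103078824801) = (486606699052048124551,25505121203178395130)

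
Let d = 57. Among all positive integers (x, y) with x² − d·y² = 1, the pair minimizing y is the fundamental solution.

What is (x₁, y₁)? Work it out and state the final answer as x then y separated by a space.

√57 → a₀=7, period (1,1,4,1,1,14); ℓ=6 even so k=5
a_0=7:  p_0=7·1+0=7,  q_0=7·0+1=1
…
a_2=1:  p_2=1·8+7=15,  q_2=1·1+1=2
…
a_4=1:  p_4=1·68+15=83,  q_4=1·9+2=11
a_5=1:  p_5=1·83+68=151,  q_5=1·11+9=20
fundamental: x₁=151, y₁=20  (since 22801 − 57·400 = 1)

151 20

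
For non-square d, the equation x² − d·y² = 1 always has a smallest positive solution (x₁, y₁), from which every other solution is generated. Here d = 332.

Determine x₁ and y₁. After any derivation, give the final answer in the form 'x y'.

13447 738

d=332: √d = [18; 4,1,1,8,1,1,4,36] (ℓ=8, even), read p_7/q_7
step 0: (18, 1)  from 18·(1,0) + (0,1)
…
step 2: (91, 5)  from 1·(73,4) + (18,1)
…
step 4: (1403, 77)  from 8·(164,9) + (91,5)
step 5: (1567, 86)  from 1·(1403,77) + (164,9)
step 6: (2970, 163)  from 1·(1567,86) + (1403,77)
step 7: (13447, 738)  from 4·(2970,163) + (1567,86)
(x₁, y₁) = (13447, 738);  13447² − 332·738² = 1 ✓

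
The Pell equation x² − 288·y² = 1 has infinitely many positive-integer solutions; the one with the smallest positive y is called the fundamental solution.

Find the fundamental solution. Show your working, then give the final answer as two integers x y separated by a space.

17 1

[16; 1,32] for √288; ℓ=2 ⇒ convergent index 1
k=0  a_k=16  p_k/q_k = 16/1
k=1  a_k=1  p_k/q_k = 17/1
fundamental: x₁=17, y₁=1  (since 289 − 288·1 = 1)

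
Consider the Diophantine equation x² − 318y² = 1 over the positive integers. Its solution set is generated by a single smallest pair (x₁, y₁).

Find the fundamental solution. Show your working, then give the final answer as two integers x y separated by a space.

107 6

√318 → a₀=17, period (1,4,1,34); ℓ=4 even so k=3
i=0: a=17 ⇒ p=17, q=1
i=1: a=1 ⇒ p=18, q=1
i=2: a=4 ⇒ p=89, q=5
i=3: a=1 ⇒ p=107, q=6
→ (107, 6).  Check: 107²=11449, 318·6²=11448, difference 1.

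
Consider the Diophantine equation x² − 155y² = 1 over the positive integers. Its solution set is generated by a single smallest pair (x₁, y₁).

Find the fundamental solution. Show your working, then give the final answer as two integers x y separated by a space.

√155 = [12; 2,4,2,24, …], period ℓ=4 (even) → k=3
i=0: a=12 ⇒ p=12, q=1
i=1: a=2 ⇒ p=25, q=2
i=2: a=4 ⇒ p=112, q=9
i=3: a=2 ⇒ p=249, q=20
(x₁, y₁) = (249, 20);  249² − 155·20² = 1 ✓

249 20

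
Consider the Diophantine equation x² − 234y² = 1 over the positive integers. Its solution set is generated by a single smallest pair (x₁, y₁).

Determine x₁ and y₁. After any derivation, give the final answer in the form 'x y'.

√234 = [15; 3,2,1,2,1,2,3,30, …], period ℓ=8 (even) → k=7
k=0  a_k=15  p_k/q_k = 15/1
k=1  a_k=3  p_k/q_k = 46/3
…
k=5  a_k=1  p_k/q_k = 566/37
k=6  a_k=2  p_k/q_k = 1545/101
k=7  a_k=3  p_k/q_k = 5201/340
fundamental: x₁=5201, y₁=340  (since 27050401 − 234·115600 = 1)

5201 340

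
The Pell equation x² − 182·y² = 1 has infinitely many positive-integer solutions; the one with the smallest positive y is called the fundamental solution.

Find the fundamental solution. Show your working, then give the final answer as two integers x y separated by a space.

27 2

d=182: √d = [13; 2,26] (ℓ=2, even), read p_1/q_1
a_0=13:  p_0=13·1+0=13,  q_0=13·0+1=1
a_1=2:  p_1=2·13+1=27,  q_1=2·1+0=2
(x₁, y₁) = (27, 2);  27² − 182·2² = 1 ✓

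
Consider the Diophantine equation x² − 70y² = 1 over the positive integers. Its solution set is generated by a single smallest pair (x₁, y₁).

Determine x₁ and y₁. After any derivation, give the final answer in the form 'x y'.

251 30

√70 → a₀=8, period (2,1,2,1,2,16); ℓ=6 even so k=5
step 0: (8, 1)  from 8·(1,0) + (0,1)
step 1: (17, 2)  from 2·(8,1) + (1,0)
step 2: (25, 3)  from 1·(17,2) + (8,1)
step 3: (67, 8)  from 2·(25,3) + (17,2)
step 4: (92, 11)  from 1·(67,8) + (25,3)
step 5: (251, 30)  from 2·(92,11) + (67,8)
→ (251, 30).  Check: 251²=63001, 70·30²=63000, difference 1.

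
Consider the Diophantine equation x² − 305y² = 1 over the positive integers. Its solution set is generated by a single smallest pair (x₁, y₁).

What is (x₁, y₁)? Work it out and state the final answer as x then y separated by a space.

489 28

√305 → a₀=17, period (2,6,2,34); ℓ=4 even so k=3
k=0  a_k=17  p_k/q_k = 17/1
k=1  a_k=2  p_k/q_k = 35/2
k=2  a_k=6  p_k/q_k = 227/13
k=3  a_k=2  p_k/q_k = 489/28
(x₁, y₁) = (489, 28);  489² − 305·28² = 1 ✓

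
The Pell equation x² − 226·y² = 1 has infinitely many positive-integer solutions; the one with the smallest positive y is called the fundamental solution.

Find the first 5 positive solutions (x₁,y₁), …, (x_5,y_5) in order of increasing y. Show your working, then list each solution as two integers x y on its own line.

√226 = [15; 30, …], period ℓ=1 (odd) → k=1
step 0: (15, 1)  from 15·(1,0) + (0,1)
step 1: (451, 30)  from 30·(15,1) + (1,0)
(x₁, y₁) = (451, 30);  451² − 226·30² = 1 ✓
n=2: (451,30)∘(451,30) = (451·451+226·30·30, 451·30+30·451) = (406801,27060)
n=3: (406801,27060)∘(451,30) = (451·406801+226·30·27060, 451·27060+30·406801) = (366934051,24408090)
n=4: (366934051,24408090)∘(451,30) = (451·366934051+226·30·24408090, 451·24408090+30·366934051) = (330974107201,22016070120)
n=5: (330974107201,22016070120)∘(451,30) = (451·330974107201+226·30·22016070120, 451·22016070120+30·330974107201) = (298538277761251,19858470840150)

451 30
406801 27060
366934051 24408090
330974107201 22016070120
298538277761251 19858470840150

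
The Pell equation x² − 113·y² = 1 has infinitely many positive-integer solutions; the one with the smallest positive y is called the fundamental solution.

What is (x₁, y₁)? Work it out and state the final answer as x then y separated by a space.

1204353 113296

√113 → a₀=10, period (1,1,1,2,2,1,1,1,20); ℓ=9 odd so k=17
step 0: (10, 1)  from 10·(1,0) + (0,1)
…
step 7: (489, 46)  from 1·(287,27) + (202,19)
…
step 10: (16785, 1579)  from 1·(16009,1506) + (776,73)
…
step 13: (131952, 12413)  from 2·(49579,4664) + (32794,3085)
…
step 16: (758918, 71393)  from 1·(445435,41903) + (313483,29490)
step 17: (1204353, 113296)  from 1·(758918,71393) + (445435,41903)
(x₁, y₁) = (1204353, 113296);  1204353² − 113·113296² = 1 ✓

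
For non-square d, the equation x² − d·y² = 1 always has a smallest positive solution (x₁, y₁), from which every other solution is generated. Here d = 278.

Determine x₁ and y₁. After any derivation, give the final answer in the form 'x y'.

2501 150

d=278: √d = [16; 1,2,16,2,1,32] (ℓ=6, even), read p_5/q_5
i=0: a=16 ⇒ p=16, q=1
…
i=3: a=16 ⇒ p=817, q=49
i=4: a=2 ⇒ p=1684, q=101
i=5: a=1 ⇒ p=2501, q=150
→ (2501, 150).  Check: 2501²=6255001, 278·150²=6255000, difference 1.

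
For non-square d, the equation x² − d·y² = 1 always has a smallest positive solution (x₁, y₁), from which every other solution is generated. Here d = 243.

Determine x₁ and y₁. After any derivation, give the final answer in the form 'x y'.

70226 4505

√243 → a₀=15, period (1,1,2,3,15,3,2,1,1,30); ℓ=10 even so k=9
a_0=15:  p_0=15·1+0=15,  q_0=15·0+1=1
…
a_4=3:  p_4=3·78+31=265,  q_4=3·5+2=17
a_5=15:  p_5=15·265+78=4053,  q_5=15·17+5=260
a_6=3:  p_6=3·4053+265=12424,  q_6=3·260+17=797
…
a_8=1:  p_8=1·28901+12424=41325,  q_8=1·1854+797=2651
a_9=1:  p_9=1·41325+28901=70226,  q_9=1·2651+1854=4505
fundamental: x₁=70226, y₁=4505  (since 4931691076 − 243·20295025 = 1)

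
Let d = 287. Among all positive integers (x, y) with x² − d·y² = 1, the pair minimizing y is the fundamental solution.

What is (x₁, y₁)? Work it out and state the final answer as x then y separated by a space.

288 17

√287 → a₀=16, period (1,15,1,32); ℓ=4 even so k=3
i=0: a=16 ⇒ p=16, q=1
i=1: a=1 ⇒ p=17, q=1
i=2: a=15 ⇒ p=271, q=16
i=3: a=1 ⇒ p=288, q=17
(x₁, y₁) = (288, 17);  288² − 287·17² = 1 ✓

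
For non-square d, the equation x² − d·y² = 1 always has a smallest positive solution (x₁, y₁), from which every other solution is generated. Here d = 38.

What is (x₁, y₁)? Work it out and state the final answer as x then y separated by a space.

d=38: √d = [6; 6,12] (ℓ=2, even), read p_1/q_1
step 0: (6, 1)  from 6·(1,0) + (0,1)
step 1: (37, 6)  from 6·(6,1) + (1,0)
→ (37, 6).  Check: 37²=1369, 38·6²=1368, difference 1.

37 6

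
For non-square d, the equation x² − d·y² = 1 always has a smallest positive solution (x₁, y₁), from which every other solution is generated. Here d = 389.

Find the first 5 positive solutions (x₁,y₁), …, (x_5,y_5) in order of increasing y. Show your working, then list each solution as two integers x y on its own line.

3287049 166660
21609382256801 1095639172680
142062196675667653449 7202839293837075980
933930803041091759821507201 47352171395934637886793360
6139752624410693193862375179426249 311297815269663908222998617313300

d=389: √d = [19; 1,2,1,1,1,1,2,1,38] (ℓ=9, odd), read p_17/q_17
k=0  a_k=19  p_k/q_k = 19/1
k=1  a_k=1  p_k/q_k = 20/1
k=2  a_k=2  p_k/q_k = 59/3
…
k=4  a_k=1  p_k/q_k = 138/7
…
k=6  a_k=1  p_k/q_k = 355/18
k=7  a_k=2  p_k/q_k = 927/47
…
k=9  a_k=38  p_k/q_k = 49643/2517
k=10  a_k=1  p_k/q_k = 50925/2582
…
k=12  a_k=1  p_k/q_k = 202418/10263
k=13  a_k=1  p_k/q_k = 353911/17944
k=14  a_k=1  p_k/q_k = 556329/28207
…
k=16  a_k=2  p_k/q_k = 2376809/120509
k=17  a_k=1  p_k/q_k = 3287049/166660
(x₁, y₁) = (3287049, 166660);  3287049² − 389·166660² = 1 ✓
k=2:  x_2 = 3287049·3287049+389·166660·166660 = 21609382256801,  y_2 = 3287049·166660+166660·3287049 = 1095639172680
k=3:  x_3 = 3287049·21609382256801+389·166660·1095639172680 = 142062196675667653449,  y_3 = 3287049·1095639172680+166660·21609382256801 = 7202839293837075980
k=4:  x_4 = 3287049·142062196675667653449+389·166660·7202839293837075980 = 933930803041091759821507201,  y_4 = 3287049·7202839293837075980+166660·142062196675667653449 = 47352171395934637886793360
k=5:  x_5 = 3287049·933930803041091759821507201+389·166660·47352171395934637886793360 = 6139752624410693193862375179426249,  y_5 = 3287049·47352171395934637886793360+166660·933930803041091759821507201 = 311297815269663908222998617313300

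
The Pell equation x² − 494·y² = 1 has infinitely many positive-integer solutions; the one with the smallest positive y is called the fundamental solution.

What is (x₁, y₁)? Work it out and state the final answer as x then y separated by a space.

73035 3286

√494 → a₀=22, period (4,2,2,1,2,1,2,2,4,44); ℓ=10 even so k=9
a_0=22:  p_0=22·1+0=22,  q_0=22·0+1=1
a_1=4:  p_1=4·22+1=89,  q_1=4·1+0=4
a_2=2:  p_2=2·89+22=200,  q_2=2·4+1=9
a_3=2:  p_3=2·200+89=489,  q_3=2·9+4=22
a_4=1:  p_4=1·489+200=689,  q_4=1·22+9=31
…
a_6=1:  p_6=1·1867+689=2556,  q_6=1·84+31=115
a_7=2:  p_7=2·2556+1867=6979,  q_7=2·115+84=314
a_8=2:  p_8=2·6979+2556=16514,  q_8=2·314+115=743
a_9=4:  p_9=4·16514+6979=73035,  q_9=4·743+314=3286
fundamental: x₁=73035, y₁=3286  (since 5334111225 − 494·10797796 = 1)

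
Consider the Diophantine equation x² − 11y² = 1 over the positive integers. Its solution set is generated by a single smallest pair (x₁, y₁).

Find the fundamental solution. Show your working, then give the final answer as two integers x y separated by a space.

10 3

√11 → a₀=3, period (3,6); ℓ=2 even so k=1
k=0  a_k=3  p_k/q_k = 3/1
k=1  a_k=3  p_k/q_k = 10/3
→ (10, 3).  Check: 10²=100, 11·3²=99, difference 1.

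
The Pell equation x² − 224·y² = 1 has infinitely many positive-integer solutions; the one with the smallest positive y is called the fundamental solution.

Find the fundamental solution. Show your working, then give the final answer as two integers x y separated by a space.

[14; 1,28] for √224; ℓ=2 ⇒ convergent index 1
k=0  a_k=14  p_k/q_k = 14/1
k=1  a_k=1  p_k/q_k = 15/1
→ (15, 1).  Check: 15²=225, 224·1²=224, difference 1.

15 1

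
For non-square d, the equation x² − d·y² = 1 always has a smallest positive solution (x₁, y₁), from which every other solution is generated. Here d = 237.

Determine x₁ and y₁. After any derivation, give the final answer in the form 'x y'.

√237 = [15; 2,1,1,7,10,7,1,1,2,30, …], period ℓ=10 (even) → k=9
step 0: (15, 1)  from 15·(1,0) + (0,1)
…
step 3: (77, 5)  from 1·(46,3) + (31,2)
step 4: (585, 38)  from 7·(77,5) + (46,3)
step 5: (5927, 385)  from 10·(585,38) + (77,5)
step 6: (42074, 2733)  from 7·(5927,385) + (585,38)
step 7: (48001, 3118)  from 1·(42074,2733) + (5927,385)
step 8: (90075, 5851)  from 1·(48001,3118) + (42074,2733)
step 9: (228151, 14820)  from 2·(90075,5851) + (48001,3118)
(x₁, y₁) = (228151, 14820);  228151² − 237·14820² = 1 ✓

228151 14820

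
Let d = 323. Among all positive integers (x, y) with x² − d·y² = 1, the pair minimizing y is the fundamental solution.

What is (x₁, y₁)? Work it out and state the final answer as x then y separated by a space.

√323 = [17; 1,34, …], period ℓ=2 (even) → k=1
i=0: a=17 ⇒ p=17, q=1
i=1: a=1 ⇒ p=18, q=1
(x₁, y₁) = (18, 1);  18² − 323·1² = 1 ✓

18 1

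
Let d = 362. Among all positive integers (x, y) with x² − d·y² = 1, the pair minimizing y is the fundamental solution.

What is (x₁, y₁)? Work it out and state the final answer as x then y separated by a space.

723 38

d=362: √d = [19; 38] (ℓ=1, odd), read p_1/q_1
i=0: a=19 ⇒ p=19, q=1
i=1: a=38 ⇒ p=723, q=38
fundamental: x₁=723, y₁=38  (since 522729 − 362·1444 = 1)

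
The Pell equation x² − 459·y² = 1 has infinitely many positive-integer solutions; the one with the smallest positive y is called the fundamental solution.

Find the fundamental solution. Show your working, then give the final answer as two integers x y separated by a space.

499850 23331

√459 → a₀=21, period (2,2,1,4,21,4,1,2,2,42); ℓ=10 even so k=9
a_0=21:  p_0=21·1+0=21,  q_0=21·0+1=1
a_1=2:  p_1=2·21+1=43,  q_1=2·1+0=2
…
a_3=1:  p_3=1·107+43=150,  q_3=1·5+2=7
a_4=4:  p_4=4·150+107=707,  q_4=4·7+5=33
a_5=21:  p_5=21·707+150=14997,  q_5=21·33+7=700
a_6=4:  p_6=4·14997+707=60695,  q_6=4·700+33=2833
a_7=1:  p_7=1·60695+14997=75692,  q_7=1·2833+700=3533
a_8=2:  p_8=2·75692+60695=212079,  q_8=2·3533+2833=9899
a_9=2:  p_9=2·212079+75692=499850,  q_9=2·9899+3533=23331
→ (499850, 23331).  Check: 499850²=249850022500, 459·23331²=249850022499, difference 1.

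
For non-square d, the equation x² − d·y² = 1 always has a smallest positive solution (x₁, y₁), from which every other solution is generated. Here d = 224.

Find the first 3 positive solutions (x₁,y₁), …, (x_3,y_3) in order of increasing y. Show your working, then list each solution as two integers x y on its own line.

d=224: √d = [14; 1,28] (ℓ=2, even), read p_1/q_1
i=0: a=14 ⇒ p=14, q=1
i=1: a=1 ⇒ p=15, q=1
→ (15, 1).  Check: 15²=225, 224·1²=224, difference 1.
(x_2, y_2) = (15·15 + 224·1·1, 15·1 + 1·15) = (449, 30)
(x_3, y_3) = (15·449 + 224·1·30, 15·30 + 1·449) = (13455, 899)

15 1
449 30
13455 899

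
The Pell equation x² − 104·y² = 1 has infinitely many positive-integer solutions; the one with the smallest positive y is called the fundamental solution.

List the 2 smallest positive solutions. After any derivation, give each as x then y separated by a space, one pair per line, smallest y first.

√104 = [10; 5,20, …], period ℓ=2 (even) → k=1
k=0  a_k=10  p_k/q_k = 10/1
k=1  a_k=5  p_k/q_k = 51/5
→ (51, 5).  Check: 51²=2601, 104·5²=2600, difference 1.
k=2:  x_2 = 51·51+104·5·5 = 5201,  y_2 = 51·5+5·51 = 510

51 5
5201 510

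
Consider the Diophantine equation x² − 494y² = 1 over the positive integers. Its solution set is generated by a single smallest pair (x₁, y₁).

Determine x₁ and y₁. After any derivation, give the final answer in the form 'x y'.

73035 3286

√494 → a₀=22, period (4,2,2,1,2,1,2,2,4,44); ℓ=10 even so k=9
i=0: a=22 ⇒ p=22, q=1
i=1: a=4 ⇒ p=89, q=4
i=2: a=2 ⇒ p=200, q=9
…
i=4: a=1 ⇒ p=689, q=31
i=5: a=2 ⇒ p=1867, q=84
i=6: a=1 ⇒ p=2556, q=115
i=7: a=2 ⇒ p=6979, q=314
i=8: a=2 ⇒ p=16514, q=743
i=9: a=4 ⇒ p=73035, q=3286
fundamental: x₁=73035, y₁=3286  (since 5334111225 − 494·10797796 = 1)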